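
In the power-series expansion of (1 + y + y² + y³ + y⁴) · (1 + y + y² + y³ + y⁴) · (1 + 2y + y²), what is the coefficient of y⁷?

(1 + y + y² + y³ + y⁴) has coefficients 1,1,1,1,1 for degrees 0…4.
(1 + y + y² + y³ + y⁴) has coefficients 1,1,1,1,1,0,0,0 for degrees 0…7.
Finally multiplying by (1 + 2y + y²), the product of all factors after the first has coefficients 1,3,4,4,4,3,1,0 for degrees 0…7.
[y⁷] = 1·0 + 1·1 + 1·3 + 1·4 + 1·4 = 12.

12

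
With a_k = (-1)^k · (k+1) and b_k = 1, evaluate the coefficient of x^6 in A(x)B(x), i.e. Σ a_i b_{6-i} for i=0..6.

Write out a_i and b_{6-i} for i = 0,…,6 and sum the products.
Σ = 1·1 − 2·1 + 3·1 − 4·1 + 5·1 − 6·1 + 7·1 = 4.

4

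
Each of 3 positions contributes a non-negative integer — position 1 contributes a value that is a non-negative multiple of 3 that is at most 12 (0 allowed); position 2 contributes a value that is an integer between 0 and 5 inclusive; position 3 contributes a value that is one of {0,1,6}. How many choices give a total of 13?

6

The generating function for the choices is (1 + q³ + q⁶ + q⁹ + q¹²)·(1 + q + q² + q³ + q⁴ + q⁵)·(1 + q + q⁶); the count is [q¹³].
(1 + q³ + q⁶ + q⁹ + q¹²) has coefficients 1,0,0,1,0,0,1,0,0,1,0,0,1 for degrees 0…12.
(1 + q + q² + q³ + q⁴ + q⁵) has coefficients 1,1,1,1,1,1,0,0,0,0,0,0,0,0 for degrees 0…13.
Finally multiplying by (1 + q + q⁶), the product of all factors after the first has coefficients 1,2,2,2,2,2,2,1,1,1,1,1,0,0 for degrees 0…13.
[q¹³] = 1·0 + 1·1 + 1·1 + 1·2 + 1·2 = 6.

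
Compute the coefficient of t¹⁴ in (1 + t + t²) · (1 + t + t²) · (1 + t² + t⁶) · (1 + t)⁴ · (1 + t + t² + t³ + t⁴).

(1 + t + t²) has coefficients 1,1,1 for degrees 0…2.
(1 + t + t²) has coefficients 1,1,1,0,0,0,0,0,0,0,0,0,0,0,0 for degrees 0…14.
Multiplying by (1 + t² + t⁶) gives running coefficients 1,1,2,1,1,0,1,1,1,0,0,0,0,0,0 for degrees 0…14.
Multiplying by (1 + t)⁴ gives running coefficients 1,5,12,19,22,19,13,10,12,14,11,5,1,0,0 for degrees 0…14.
Finally multiplying by (1 + t + t² + t³ + t⁴), the product of all factors after the first has coefficients 1,6,18,37,59,77,85,83,76,68,60,52,43,31,17 for degrees 0…14.
[t¹⁴] = 1·17 + 1·31 + 1·43 = 91.

91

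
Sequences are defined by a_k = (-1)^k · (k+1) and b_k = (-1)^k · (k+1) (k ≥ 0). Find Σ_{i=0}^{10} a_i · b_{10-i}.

This is [x^10] in the product of the two ordinary generating functions.
Σ = 1·11 − 2·(-10) + 3·9 − 4·(-8) + 5·7 − 6·(-6) + 7·5 − 8·(-4) + 9·3 − 10·(-2) + 11·1 = 286.

286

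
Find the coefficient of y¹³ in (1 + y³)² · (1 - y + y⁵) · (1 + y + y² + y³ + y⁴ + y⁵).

3

(1 + y³)² has coefficients 1,0,0,2,0,0,1 for degrees 0…6.
(1 - y + y⁵) has coefficients 1,-1,0,0,0,1,0,0,0,0,0,0,0,0 for degrees 0…13.
Finally multiplying by (1 + y + y² + y³ + y⁴ + y⁵), the product of all factors after the first has coefficients 1,0,0,0,0,1,0,1,1,1,1,0,0,0 for degrees 0…13.
[y¹³] = 1·0 + 2·1 + 1·1 = 3.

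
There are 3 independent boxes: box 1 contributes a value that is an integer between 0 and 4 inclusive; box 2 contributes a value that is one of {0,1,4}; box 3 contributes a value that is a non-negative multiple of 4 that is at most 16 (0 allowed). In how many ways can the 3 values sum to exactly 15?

The generating function for the choices is (1 + z + z² + z³ + z⁴)·(1 + z + z⁴)·(1 + z⁴ + z⁸ + z¹² + z¹⁶); the count is [z¹⁵].
(1 + z + z² + z³ + z⁴) has coefficients 1,1,1,1,1 for degrees 0…4.
(1 + z + z⁴) has coefficients 1,1,0,0,1,0,0,0,0,0,0,0,0,0,0,0 for degrees 0…15.
Finally multiplying by (1 + z⁴ + z⁸ + z¹² + z¹⁶), the product of all factors after the first has coefficients 1,1,0,0,2,1,0,0,2,1,0,0,2,1,0,0 for degrees 0…15.
[z¹⁵] = 1·0 + 1·0 + 1·1 + 1·2 + 1·0 = 3.

3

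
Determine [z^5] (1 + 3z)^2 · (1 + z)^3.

(1 + 3z)^2 has coefficients 1,6,9 for degrees 0…2.
(1 + z)^3 has coefficients 1,3,3,1,0,0 for degrees 0…5.
[z^5] = 1·0 + 6·0 + 9·1 = 9.

9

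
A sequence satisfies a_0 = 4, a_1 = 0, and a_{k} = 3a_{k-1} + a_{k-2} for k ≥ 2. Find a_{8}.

The ordinary generating function has denominator 1 - 3z - z^2.
Iterating the recurrence: a_0,…,a_{8} = 4, 0, 4, 12, 40, 132, 436, 1440, 4756.

4756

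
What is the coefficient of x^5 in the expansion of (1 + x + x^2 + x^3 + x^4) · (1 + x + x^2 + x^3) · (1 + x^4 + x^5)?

6

(1 + x + x^2 + x^3 + x^4) has coefficients 1,1,1,1,1 for degrees 0…4.
(1 + x + x^2 + x^3) has coefficients 1,1,1,1,0,0 for degrees 0…5.
Finally multiplying by (1 + x^4 + x^5), the product of all factors after the first has coefficients 1,1,1,1,1,2 for degrees 0…5.
[x^5] = 1·2 + 1·1 + 1·1 + 1·1 + 1·1 = 6.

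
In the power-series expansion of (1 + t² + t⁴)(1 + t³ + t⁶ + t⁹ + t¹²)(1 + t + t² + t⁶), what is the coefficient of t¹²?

(1 + t² + t⁴) has coefficients 1,0,1,0,1 for degrees 0…4.
(1 + t³ + t⁶ + t⁹ + t¹²) has coefficients 1,0,0,1,0,0,1,0,0,1,0,0,1 for degrees 0…12.
Finally multiplying by (1 + t + t² + t⁶), the product of all factors after the first has coefficients 1,1,1,1,1,1,2,1,1,2,1,1,2 for degrees 0…12.
[t¹²] = 1·2 + 1·1 + 1·1 = 4.

4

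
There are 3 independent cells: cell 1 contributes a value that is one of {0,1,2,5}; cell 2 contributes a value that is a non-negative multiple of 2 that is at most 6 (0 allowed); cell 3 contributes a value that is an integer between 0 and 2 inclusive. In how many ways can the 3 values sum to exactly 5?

5

The generating function for the choices is (1 + z + z² + z⁵)·(1 + z² + z⁴ + z⁶)·(1 + z + z²); the count is [z⁵].
(1 + z + z² + z⁵) has coefficients 1,1,1,0,0,1 for degrees 0…5.
(1 + z² + z⁴ + z⁶) has coefficients 1,0,1,0,1,0 for degrees 0…5.
Finally multiplying by (1 + z + z²), the product of all factors after the first has coefficients 1,1,2,1,2,1 for degrees 0…5.
[z⁵] = 1·1 + 1·2 + 1·1 + 1·1 = 5.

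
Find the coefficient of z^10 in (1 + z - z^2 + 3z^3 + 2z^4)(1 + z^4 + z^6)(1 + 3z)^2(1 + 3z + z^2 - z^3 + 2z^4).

242

(1 + z - z^2 + 3z^3 + 2z^4) has coefficients 1,1,-1,3,2 for degrees 0…4.
(1 + z^4 + z^6) has coefficients 1,0,0,0,1,0,1,0,0,0,0 for degrees 0…10.
Multiplying by (1 + 3z)^2 gives running coefficients 1,6,9,0,1,6,10,6,9,0,0 for degrees 0…10.
Finally multiplying by (1 + 3z + z^2 - z^3 + 2z^4), the product of all factors after the first has coefficients 1,9,28,32,6,12,47,41,33,35,23 for degrees 0…10.
[z^10] = 1·23 + 1·35 − 1·33 + 3·41 + 2·47 = 242.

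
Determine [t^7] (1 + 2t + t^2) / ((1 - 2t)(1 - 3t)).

The denominator gives the recurrence a_n = 5a_(n−1) − 6a_(n−2) for n ≥ 3; the numerator fixes a_0 = 1, a_1 = 7, a_2 = 30.
Iterating: 1, 7, 30, 108, 360, 1152, 3600, 11088, so a_7 = 11088.

11088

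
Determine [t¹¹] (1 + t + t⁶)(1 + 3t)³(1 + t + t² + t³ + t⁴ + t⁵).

(1 + t + t⁶) has coefficients 1,1,0,0,0,0,1 for degrees 0…6.
(1 + 3t)³ has coefficients 1,9,27,27,0,0,0,0,0,0,0,0 for degrees 0…11.
Finally multiplying by (1 + t + t² + t³ + t⁴ + t⁵), the product of all factors after the first has coefficients 1,10,37,64,64,64,63,54,27,0,0,0 for degrees 0…11.
[t¹¹] = 1·0 + 1·0 + 1·64 = 64.

64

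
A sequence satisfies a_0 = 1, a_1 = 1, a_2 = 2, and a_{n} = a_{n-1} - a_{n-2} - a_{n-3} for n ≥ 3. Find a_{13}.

The ordinary generating function has denominator 1 - y + y^2 + y^3.
Iterating the recurrence: a_0,…,a_{13} = 1, 1, 2, 0, -3, -5, -2, 6, 13, 9, -10, -32, -31, 11.

11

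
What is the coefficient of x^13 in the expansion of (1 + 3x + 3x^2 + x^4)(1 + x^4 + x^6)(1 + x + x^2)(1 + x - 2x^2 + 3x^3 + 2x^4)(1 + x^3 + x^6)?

102

(1 + 3x + 3x^2 + x^4) has coefficients 1,3,3,0,1 for degrees 0…4.
(1 + x^4 + x^6) has coefficients 1,0,0,0,1,0,1,0,0,0,0,0,0,0 for degrees 0…13.
Multiplying by (1 + x + x^2) gives running coefficients 1,1,1,0,1,1,2,1,1,0,0,0,0,0 for degrees 0…13.
Multiplying by (1 + x - 2x^2 + 3x^3 + 2x^4) gives running coefficients 1,2,0,2,4,7,3,4,3,7,5,5,2,0 for degrees 0…13.
Finally multiplying by (1 + x^3 + x^6), the product of all factors after the first has coefficients 1,2,0,3,6,7,6,10,10,12,13,15,12,9 for degrees 0…13.
[x^13] = 1·9 + 3·12 + 3·15 + 1·12 = 102.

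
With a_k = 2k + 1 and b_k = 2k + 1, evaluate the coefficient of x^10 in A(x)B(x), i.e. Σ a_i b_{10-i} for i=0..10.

The convolution is the x^10 coefficient of A(x)B(x).
Σ = 1·21 + 3·19 + 5·17 + 7·15 + 9·13 + 11·11 + 13·9 + 15·7 + 17·5 + 19·3 + 21·1 = 891.

891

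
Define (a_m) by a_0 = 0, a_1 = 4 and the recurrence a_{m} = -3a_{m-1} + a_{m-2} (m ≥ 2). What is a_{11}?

565924

The ordinary generating function has denominator 1 + 3q - q^2.
Iterating the recurrence: a_0,…,a_{11} = 0, 4, -12, 40, -132, 436, -1440, 4756, -15708, 51880, -171348, 565924.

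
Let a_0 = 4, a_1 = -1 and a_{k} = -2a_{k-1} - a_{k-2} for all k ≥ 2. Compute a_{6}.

The ordinary generating function has denominator 1 + 2y + y^2.
Iterating the recurrence: a_0,…,a_{6} = 4, -1, -2, 5, -8, 11, -14.

-14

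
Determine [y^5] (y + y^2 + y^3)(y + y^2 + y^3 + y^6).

(y + y^2 + y^3) has coefficients 0,1,1,1 for degrees 0…3.
(y + y^2 + y^3 + y^6) has coefficients 0,1,1,1,0,0 for degrees 0…5.
[y^5] = 1·0 + 1·1 + 1·1 = 2.

2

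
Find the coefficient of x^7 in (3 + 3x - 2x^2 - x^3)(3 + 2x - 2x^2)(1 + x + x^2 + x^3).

4

(3 + 3x - 2x^2 - x^3) has coefficients 3,3,-2,-1 for degrees 0…3.
(3 + 2x - 2x^2) has coefficients 3,2,-2,0,0,0,0,0 for degrees 0…7.
Finally multiplying by (1 + x + x^2 + x^3), the product of all factors after the first has coefficients 3,5,3,3,0,-2,0,0 for degrees 0…7.
[x^7] = 3·0 + 3·0 − 2·(-2) − 1·0 = 4.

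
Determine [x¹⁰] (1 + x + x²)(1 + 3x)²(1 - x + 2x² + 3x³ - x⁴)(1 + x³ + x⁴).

59

(1 + x + x²) has coefficients 1,1,1 for degrees 0…2.
(1 + 3x)² has coefficients 1,6,9,0,0,0,0,0,0,0,0 for degrees 0…10.
Multiplying by (1 - x + 2x² + 3x³ - x⁴) gives running coefficients 1,5,5,6,35,21,-9,0,0,0,0 for degrees 0…10.
Finally multiplying by (1 + x³ + x⁴), the product of all factors after the first has coefficients 1,5,5,7,41,31,2,41,56,12,-9 for degrees 0…10.
[x¹⁰] = 1·(-9) + 1·12 + 1·56 = 59.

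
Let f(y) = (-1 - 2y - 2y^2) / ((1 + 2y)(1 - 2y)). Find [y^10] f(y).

-1536

The denominator gives the recurrence a_n = 4a_(n−2) for n ≥ 3; the numerator fixes a_0 = -1, a_1 = -2, a_2 = -6.
Iterating: -1, -2, -6, -8, -24, -32, -96, -128, -384, -512, -1536, so a_10 = -1536.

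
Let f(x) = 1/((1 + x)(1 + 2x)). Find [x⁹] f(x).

-1023

Partial fractions give a closed form: a_n = (-1)·(-1)^n + (2)·(-2)^n.
At n = 9: a_9 = -1023.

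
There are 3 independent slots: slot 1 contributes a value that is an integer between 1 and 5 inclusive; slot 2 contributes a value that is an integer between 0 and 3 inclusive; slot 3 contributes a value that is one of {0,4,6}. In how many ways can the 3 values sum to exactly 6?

5

The generating function for the choices is (q + q^2 + q^3 + q^4 + q^5)·(1 + q + q^2 + q^3)·(1 + q^4 + q^6); the count is [q^6].
(q + q^2 + q^3 + q^4 + q^5) has coefficients 0,1,1,1,1,1 for degrees 0…5.
(1 + q + q^2 + q^3) has coefficients 1,1,1,1,0,0,0 for degrees 0…6.
Finally multiplying by (1 + q^4 + q^6), the product of all factors after the first has coefficients 1,1,1,1,1,1,2 for degrees 0…6.
[q^6] = 1·1 + 1·1 + 1·1 + 1·1 + 1·1 = 5.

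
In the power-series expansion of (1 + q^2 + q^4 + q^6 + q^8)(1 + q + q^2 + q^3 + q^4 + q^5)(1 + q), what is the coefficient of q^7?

(1 + q^2 + q^4 + q^6 + q^8) has coefficients 1,0,1,0,1,0,1,0 for degrees 0…7.
(1 + q + q^2 + q^3 + q^4 + q^5) has coefficients 1,1,1,1,1,1,0,0 for degrees 0…7.
Finally multiplying by (1 + q), the product of all factors after the first has coefficients 1,2,2,2,2,2,1,0 for degrees 0…7.
[q^7] = 1·0 + 1·2 + 1·2 + 1·2 = 6.

6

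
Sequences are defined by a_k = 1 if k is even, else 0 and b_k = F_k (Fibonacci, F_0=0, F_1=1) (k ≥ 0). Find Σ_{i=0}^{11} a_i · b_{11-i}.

This is [x^11] in the product of the two ordinary generating functions.
Σ = 1·89 + 0·55 + 1·34 + 0·21 + 1·13 + 0·8 + 1·5 + 0·3 + 1·2 + 0·1 + 1·1 + 0·0 = 144.

144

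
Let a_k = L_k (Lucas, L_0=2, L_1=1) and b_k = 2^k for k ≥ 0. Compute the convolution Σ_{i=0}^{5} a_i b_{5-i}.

145

The convolution is the t^5 coefficient of A(t)B(t).
Σ = 2·32 + 1·16 + 3·8 + 4·4 + 7·2 + 11·1 = 145.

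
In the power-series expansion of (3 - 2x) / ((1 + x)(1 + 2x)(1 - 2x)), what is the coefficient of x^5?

Partial fractions give a closed form: a_n = (-5/3)·(-1)^n + (4)·(-2)^n + (2/3)·2^n.
At n = 5: a_5 = -105.

-105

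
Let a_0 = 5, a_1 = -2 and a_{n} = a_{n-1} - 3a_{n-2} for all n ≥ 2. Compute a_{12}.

-4115

The ordinary generating function has denominator 1 - t + 3t^2.
Iterating the recurrence: a_0,…,a_{12} = 5, -2, -17, -11, 40, 73, -47, -266, -125, 673, 1048, -971, -4115.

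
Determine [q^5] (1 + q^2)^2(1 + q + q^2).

1

(1 + q^2)^2 has coefficients 1,0,2,0,1 for degrees 0…4.
(1 + q + q^2) has coefficients 1,1,1,0,0,0 for degrees 0…5.
[q^5] = 1·0 + 2·0 + 1·1 = 1.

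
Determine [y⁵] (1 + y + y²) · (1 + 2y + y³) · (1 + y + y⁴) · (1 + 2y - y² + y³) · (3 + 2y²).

75

(1 + y + y²) has coefficients 1,1,1 for degrees 0…2.
(1 + 2y + y³) has coefficients 1,2,0,1,0,0 for degrees 0…5.
Multiplying by (1 + y + y⁴) gives running coefficients 1,3,2,1,2,2 for degrees 0…5.
Multiplying by (1 + 2y - y² + y³) gives running coefficients 1,5,7,3,5,7 for degrees 0…5.
Finally multiplying by (3 + 2y²), the product of all factors after the first has coefficients 3,15,23,19,29,27 for degrees 0…5.
[y⁵] = 1·27 + 1·29 + 1·19 = 75.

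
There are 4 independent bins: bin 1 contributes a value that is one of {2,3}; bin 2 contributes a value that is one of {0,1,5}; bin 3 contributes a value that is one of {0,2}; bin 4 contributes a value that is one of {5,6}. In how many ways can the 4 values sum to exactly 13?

The generating function for the choices is (z^2 + z^3)·(1 + z + z^5)·(1 + z^2)·(z^5 + z^6); the count is [z^13].
(z^2 + z^3) has coefficients 0,0,1,1 for degrees 0…3.
(1 + z + z^5) has coefficients 1,1,0,0,0,1,0,0,0,0,0,0,0,0 for degrees 0…13.
Multiplying by (1 + z^2) gives running coefficients 1,1,1,1,0,1,0,1,0,0,0,0,0,0 for degrees 0…13.
Finally multiplying by (z^5 + z^6), the product of all factors after the first has coefficients 0,0,0,0,0,1,2,2,2,1,1,1,1,1 for degrees 0…13.
[z^13] = 1·1 + 1·1 = 2.

2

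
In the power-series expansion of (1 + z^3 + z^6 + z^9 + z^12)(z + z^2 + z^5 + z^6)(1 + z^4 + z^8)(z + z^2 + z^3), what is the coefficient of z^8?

(1 + z^3 + z^6 + z^9 + z^12) has coefficients 1,0,0,1,0,0,1,0,0 for degrees 0…8.
(z + z^2 + z^5 + z^6) has coefficients 0,1,1,0,0,1,1,0,0 for degrees 0…8.
Multiplying by (1 + z^4 + z^8) gives running coefficients 0,1,1,0,0,2,2,0,0 for degrees 0…8.
Finally multiplying by (z + z^2 + z^3), the product of all factors after the first has coefficients 0,0,1,2,2,1,2,4,4 for degrees 0…8.
[z^8] = 1·4 + 1·1 + 1·1 = 6.

6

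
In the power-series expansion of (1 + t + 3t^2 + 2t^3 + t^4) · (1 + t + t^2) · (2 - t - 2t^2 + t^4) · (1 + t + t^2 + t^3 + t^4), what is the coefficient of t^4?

11

(1 + t + 3t^2 + 2t^3 + t^4) has coefficients 1,1,3,2,1 for degrees 0…4.
(1 + t + t^2) has coefficients 1,1,1,0,0 for degrees 0…4.
Multiplying by (2 - t - 2t^2 + t^4) gives running coefficients 2,1,-1,-3,-1 for degrees 0…4.
Finally multiplying by (1 + t + t^2 + t^3 + t^4), the product of all factors after the first has coefficients 2,3,2,-1,-2 for degrees 0…4.
[t^4] = 1·(-2) + 1·(-1) + 3·2 + 2·3 + 1·2 = 11.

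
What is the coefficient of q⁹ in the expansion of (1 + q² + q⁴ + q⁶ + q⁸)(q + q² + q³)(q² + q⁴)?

4

(1 + q² + q⁴ + q⁶ + q⁸) has coefficients 1,0,1,0,1,0,1,0,1 for degrees 0…8.
(q + q² + q³) has coefficients 0,1,1,1,0,0,0,0,0,0 for degrees 0…9.
Finally multiplying by (q² + q⁴), the product of all factors after the first has coefficients 0,0,0,1,1,2,1,1,0,0 for degrees 0…9.
[q⁹] = 1·0 + 1·1 + 1·2 + 1·1 + 1·0 = 4.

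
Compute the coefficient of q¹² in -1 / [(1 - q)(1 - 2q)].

The denominator gives the recurrence a_n = 3a_(n−1) − 2a_(n−2) for n ≥ 2; the numerator fixes a_0 = -1, a_1 = -3.
Iterating: -1, -3, -7, -15, -31, -63, -127, -255, -511, -1023, -2047, -4095, -8191, so a_12 = -8191.

-8191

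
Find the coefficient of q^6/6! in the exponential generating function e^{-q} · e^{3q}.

64

The EGF product rule gives c_6 = Σ_{k_1+k_2=6} C(6; k_1,k_2) · ∏ g_i(k_i), where e^{-q} gives (-1)^k; e^{3q} gives (3)^k.
g_1(k) for k = 0…6: 1, -1, 1, -1, 1, -1, 1.
g_2(k) for k = 0…6: 1, 3, 9, 27, 81, 243, 729.
c_6 = Σ_k C(6,k)·g_1(k)·g_2(6−k) = 1·1·729 + 6·(-1)·243 + 15·1·81 + 20·(-1)·27 + 15·1·9 + 6·(-1)·3 + 1·1·1 = 729 − 1458 + 1215 − 540 + 135 − 18 + 1 = 64.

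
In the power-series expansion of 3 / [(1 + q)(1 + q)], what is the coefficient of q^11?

-36

The denominator gives the recurrence a_n = −2a_(n−1) − a_(n−2) for n ≥ 2; the numerator fixes a_0 = 3, a_1 = -6.
Iterating: 3, -6, 9, -12, 15, -18, 21, -24, 27, -30, 33, -36, so a_11 = -36.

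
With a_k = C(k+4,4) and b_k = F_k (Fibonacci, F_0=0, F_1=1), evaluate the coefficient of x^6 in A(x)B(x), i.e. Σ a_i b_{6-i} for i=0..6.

The convolution is the t^6 coefficient of A(t)B(t).
Σ = 1·8 + 5·5 + 15·3 + 35·2 + 70·1 + 126·1 + 210·0 = 344.

344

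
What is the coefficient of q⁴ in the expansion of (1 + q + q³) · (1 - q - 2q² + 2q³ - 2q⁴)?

-1

(1 + q + q³) has coefficients 1,1,0,1 for degrees 0…3.
(1 - q - 2q² + 2q³ - 2q⁴) has coefficients 1,-1,-2,2,-2 for degrees 0…4.
[q⁴] = 1·(-2) + 1·2 + 1·(-1) = -1.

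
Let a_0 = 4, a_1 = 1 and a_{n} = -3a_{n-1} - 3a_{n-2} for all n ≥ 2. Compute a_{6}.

-108

The ordinary generating function has denominator 1 + 3x + 3x^2.
Iterating the recurrence: a_0,…,a_{6} = 4, 1, -15, 42, -81, 117, -108.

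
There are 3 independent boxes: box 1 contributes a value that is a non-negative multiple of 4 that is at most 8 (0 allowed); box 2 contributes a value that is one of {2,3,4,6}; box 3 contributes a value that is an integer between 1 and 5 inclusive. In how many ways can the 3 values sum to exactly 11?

6

The generating function for the choices is (1 + t⁴ + t⁸)·(t² + t³ + t⁴ + t⁶)·(t + t² + t³ + t⁴ + t⁵); the count is [t¹¹].
(1 + t⁴ + t⁸) has coefficients 1,0,0,0,1,0,0,0,1 for degrees 0…8.
(t² + t³ + t⁴ + t⁶) has coefficients 0,0,1,1,1,0,1,0,0,0,0,0 for degrees 0…11.
Finally multiplying by (t + t² + t³ + t⁴ + t⁵), the product of all factors after the first has coefficients 0,0,0,1,2,3,3,4,3,2,1,1 for degrees 0…11.
[t¹¹] = 1·1 + 1·4 + 1·1 = 6.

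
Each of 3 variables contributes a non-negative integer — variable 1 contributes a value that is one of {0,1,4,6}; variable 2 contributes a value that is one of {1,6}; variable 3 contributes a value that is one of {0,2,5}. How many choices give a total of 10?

2

The generating function for the choices is (1 + x + x⁴ + x⁶)·(x + x⁶)·(1 + x² + x⁵); the count is [x¹⁰].
(1 + x + x⁴ + x⁶) has coefficients 1,1,0,0,1,0,1 for degrees 0…6.
(x + x⁶) has coefficients 0,1,0,0,0,0,1,0,0,0,0 for degrees 0…10.
Finally multiplying by (1 + x² + x⁵), the product of all factors after the first has coefficients 0,1,0,1,0,0,2,0,1,0,0 for degrees 0…10.
[x¹⁰] = 1·0 + 1·0 + 1·2 + 1·0 = 2.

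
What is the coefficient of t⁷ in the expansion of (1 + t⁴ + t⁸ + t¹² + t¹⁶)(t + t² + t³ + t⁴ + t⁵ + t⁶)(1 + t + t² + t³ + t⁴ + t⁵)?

(1 + t⁴ + t⁸ + t¹² + t¹⁶) has coefficients 1,0,0,0,1,0,0,0 for degrees 0…7.
(t + t² + t³ + t⁴ + t⁵ + t⁶) has coefficients 0,1,1,1,1,1,1,0 for degrees 0…7.
Finally multiplying by (1 + t + t² + t³ + t⁴ + t⁵), the product of all factors after the first has coefficients 0,1,2,3,4,5,6,5 for degrees 0…7.
[t⁷] = 1·5 + 1·3 = 8.

8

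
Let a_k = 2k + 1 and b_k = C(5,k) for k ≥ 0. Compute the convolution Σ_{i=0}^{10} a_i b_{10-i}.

This is [x^10] in the product of the two ordinary generating functions.
Σ = 1·0 + 3·0 + 5·0 + 7·0 + 9·0 + 11·1 + 13·5 + 15·10 + 17·10 + 19·5 + 21·1 = 512.

512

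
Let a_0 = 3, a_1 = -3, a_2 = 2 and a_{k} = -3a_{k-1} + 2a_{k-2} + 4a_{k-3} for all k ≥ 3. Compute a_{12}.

-131888

The ordinary generating function has denominator 1 + 3t - 2t^2 - 4t^3.
Iterating the recurrence: a_0,…,a_{12} = 3, -3, 2, 0, -8, 32, -112, 368, -1200, 3888, -12592, 40752, -131888.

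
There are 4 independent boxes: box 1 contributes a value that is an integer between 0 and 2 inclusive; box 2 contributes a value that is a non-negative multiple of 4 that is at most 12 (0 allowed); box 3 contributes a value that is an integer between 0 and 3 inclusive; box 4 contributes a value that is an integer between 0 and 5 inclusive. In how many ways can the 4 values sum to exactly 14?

18

The generating function for the choices is (1 + q + q²)·(1 + q⁴ + q⁸ + q¹²)·(1 + q + q² + q³)·(1 + q + q² + q³ + q⁴ + q⁵); the count is [q¹⁴].
(1 + q + q²) has coefficients 1,1,1 for degrees 0…2.
(1 + q⁴ + q⁸ + q¹²) has coefficients 1,0,0,0,1,0,0,0,1,0,0,0,1,0,0 for degrees 0…14.
Multiplying by (1 + q + q² + q³) gives running coefficients 1,1,1,1,1,1,1,1,1,1,1,1,1,1,1 for degrees 0…14.
Finally multiplying by (1 + q + q² + q³ + q⁴ + q⁵), the product of all factors after the first has coefficients 1,2,3,4,5,6,6,6,6,6,6,6,6,6,6 for degrees 0…14.
[q¹⁴] = 1·6 + 1·6 + 1·6 = 18.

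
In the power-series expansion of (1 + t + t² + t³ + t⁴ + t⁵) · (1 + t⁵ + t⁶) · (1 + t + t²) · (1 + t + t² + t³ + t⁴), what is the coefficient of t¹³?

(1 + t + t² + t³ + t⁴ + t⁵) has coefficients 1,1,1,1,1,1 for degrees 0…5.
(1 + t⁵ + t⁶) has coefficients 1,0,0,0,0,1,1,0,0,0,0,0,0,0 for degrees 0…13.
Multiplying by (1 + t + t²) gives running coefficients 1,1,1,0,0,1,2,2,1,0,0,0,0,0 for degrees 0…13.
Finally multiplying by (1 + t + t² + t³ + t⁴), the product of all factors after the first has coefficients 1,2,3,3,3,3,4,5,6,6,5,3,1,0 for degrees 0…13.
[t¹³] = 1·0 + 1·1 + 1·3 + 1·5 + 1·6 + 1·6 = 21.

21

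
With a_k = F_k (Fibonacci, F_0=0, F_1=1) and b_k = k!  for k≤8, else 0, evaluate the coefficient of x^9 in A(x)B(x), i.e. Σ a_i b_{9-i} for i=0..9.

This is [x^9] in the product of the two ordinary generating functions.
Σ = 0·0 + 1·40320 + 1·5040 + 2·720 + 3·120 + 5·24 + 8·6 + 13·2 + 21·1 + 34·1 = 47409.

47409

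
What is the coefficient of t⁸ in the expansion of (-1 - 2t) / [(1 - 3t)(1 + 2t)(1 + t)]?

-4921

The denominator gives the recurrence a_n = 7a_(n−2) + 6a_(n−3) for n ≥ 3; the numerator fixes a_0 = -1, a_1 = -2, a_2 = -7.
Iterating: -1, -2, -7, -20, -61, -182, -547, -1640, -4921, so a_8 = -4921.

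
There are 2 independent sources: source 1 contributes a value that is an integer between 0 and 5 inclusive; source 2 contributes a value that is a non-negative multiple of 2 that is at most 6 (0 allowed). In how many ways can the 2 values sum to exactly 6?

3

The generating function for the choices is (1 + t + t^2 + t^3 + t^4 + t^5)·(1 + t^2 + t^4 + t^6); the count is [t^6].
(1 + t + t^2 + t^3 + t^4 + t^5) has coefficients 1,1,1,1,1,1 for degrees 0…5.
(1 + t^2 + t^4 + t^6) has coefficients 1,0,1,0,1,0,1 for degrees 0…6.
[t^6] = 1·1 + 1·0 + 1·1 + 1·0 + 1·1 + 1·0 = 3.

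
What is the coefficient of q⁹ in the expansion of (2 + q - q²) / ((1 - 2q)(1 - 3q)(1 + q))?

96879

The denominator gives the recurrence a_n = 4a_(n−1) − a_(n−2) − 6a_(n−3) for n ≥ 3; the numerator fixes a_0 = 2, a_1 = 9, a_2 = 33.
Iterating: 2, 9, 33, 111, 357, 1119, 3453, 10551, 32037, 96879, so a_9 = 96879.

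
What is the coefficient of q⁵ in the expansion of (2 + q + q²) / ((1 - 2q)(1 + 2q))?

16

The denominator gives the recurrence a_n = 4a_(n−2) for n ≥ 3; the numerator fixes a_0 = 2, a_1 = 1, a_2 = 9.
Iterating: 2, 1, 9, 4, 36, 16, so a_5 = 16.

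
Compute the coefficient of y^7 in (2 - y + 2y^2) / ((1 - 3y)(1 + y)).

3097

The denominator gives the recurrence a_n = 2a_(n−1) + 3a_(n−2) for n ≥ 3; the numerator fixes a_0 = 2, a_1 = 3, a_2 = 14.
Iterating: 2, 3, 14, 37, 116, 343, 1034, 3097, so a_7 = 3097.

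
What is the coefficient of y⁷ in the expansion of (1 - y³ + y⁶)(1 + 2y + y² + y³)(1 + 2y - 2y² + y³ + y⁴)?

2

(1 - y³ + y⁶) has coefficients 1,0,0,-1,0,0,1 for degrees 0…6.
(1 + 2y + y² + y³) has coefficients 1,2,1,1,0,0,0,0 for degrees 0…7.
Finally multiplying by (1 + 2y - 2y² + y³ + y⁴), the product of all factors after the first has coefficients 1,4,3,0,3,1,2,1 for degrees 0…7.
[y⁷] = 1·1 − 1·3 + 1·4 = 2.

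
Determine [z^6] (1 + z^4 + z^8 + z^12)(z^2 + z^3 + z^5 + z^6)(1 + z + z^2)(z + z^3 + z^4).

5

(1 + z^4 + z^8 + z^12) has coefficients 1,0,0,0,1,0,0 for degrees 0…6.
(z^2 + z^3 + z^5 + z^6) has coefficients 0,0,1,1,0,1,1 for degrees 0…6.
Multiplying by (1 + z + z^2) gives running coefficients 0,0,1,2,2,2,2 for degrees 0…6.
Finally multiplying by (z + z^3 + z^4), the product of all factors after the first has coefficients 0,0,0,1,2,3,5 for degrees 0…6.
[z^6] = 1·5 + 1·0 = 5.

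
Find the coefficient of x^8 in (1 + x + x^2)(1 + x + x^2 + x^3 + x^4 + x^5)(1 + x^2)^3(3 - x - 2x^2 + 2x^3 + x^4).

42

(1 + x + x^2) has coefficients 1,1,1 for degrees 0…2.
(1 + x + x^2 + x^3 + x^4 + x^5) has coefficients 1,1,1,1,1,1,0,0,0 for degrees 0…8.
Multiplying by (1 + x^2)^3 gives running coefficients 1,1,4,4,7,7,7,7,4 for degrees 0…8.
Finally multiplying by (3 - x - 2x^2 + 2x^3 + x^4), the product of all factors after the first has coefficients 3,2,9,8,12,15,12,18,12 for degrees 0…8.
[x^8] = 1·12 + 1·18 + 1·12 = 42.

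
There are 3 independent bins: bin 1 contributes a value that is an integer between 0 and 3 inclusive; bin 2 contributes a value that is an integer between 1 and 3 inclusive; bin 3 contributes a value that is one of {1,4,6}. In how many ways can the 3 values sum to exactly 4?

The generating function for the choices is (1 + x + x^2 + x^3)·(x + x^2 + x^3)·(x + x^4 + x^6); the count is [x^4].
(1 + x + x^2 + x^3) has coefficients 1,1,1,1 for degrees 0…3.
(x + x^2 + x^3) has coefficients 0,1,1,1,0 for degrees 0…4.
Finally multiplying by (x + x^4 + x^6), the product of all factors after the first has coefficients 0,0,1,1,1 for degrees 0…4.
[x^4] = 1·1 + 1·1 + 1·1 + 1·0 = 3.

3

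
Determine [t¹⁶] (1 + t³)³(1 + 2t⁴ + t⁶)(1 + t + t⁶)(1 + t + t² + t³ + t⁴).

(1 + t³)³ has coefficients 1,0,0,3,0,0,3,0,0,1 for degrees 0…9.
(1 + 2t⁴ + t⁶) has coefficients 1,0,0,0,2,0,1,0,0,0,0,0,0,0,0,0,0 for degrees 0…16.
Multiplying by (1 + t + t⁶) gives running coefficients 1,1,0,0,2,2,2,1,0,0,2,0,1,0,0,0,0 for degrees 0…16.
Finally multiplying by (1 + t + t² + t³ + t⁴), the product of all factors after the first has coefficients 1,2,2,2,4,5,6,7,7,5,5,3,3,3,3,1,1 for degrees 0…16.
[t¹⁶] = 1·1 + 3·3 + 3·5 + 1·7 = 32.

32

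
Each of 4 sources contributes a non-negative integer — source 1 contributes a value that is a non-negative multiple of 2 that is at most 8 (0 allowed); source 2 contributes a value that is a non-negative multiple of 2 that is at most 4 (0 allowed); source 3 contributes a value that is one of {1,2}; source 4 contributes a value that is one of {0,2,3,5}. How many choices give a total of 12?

The generating function for the choices is (1 + y² + y⁴ + y⁶ + y⁸)·(1 + y² + y⁴)·(y + y²)·(1 + y² + y³ + y⁵); the count is [y¹²].
(1 + y² + y⁴ + y⁶ + y⁸) has coefficients 1,0,1,0,1,0,1,0,1 for degrees 0…8.
(1 + y² + y⁴) has coefficients 1,0,1,0,1,0,0,0,0,0,0,0,0 for degrees 0…12.
Multiplying by (y + y²) gives running coefficients 0,1,1,1,1,1,1,0,0,0,0,0,0 for degrees 0…12.
Finally multiplying by (1 + y² + y³ + y⁵), the product of all factors after the first has coefficients 0,1,1,2,3,3,4,3,3,2,1,1,0 for degrees 0…12.
[y¹²] = 1·0 + 1·1 + 1·3 + 1·4 + 1·3 = 11.

11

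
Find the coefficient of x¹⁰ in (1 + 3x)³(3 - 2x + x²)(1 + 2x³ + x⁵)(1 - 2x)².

(1 + 3x)³ has coefficients 1,9,27,27 for degrees 0…3.
(3 - 2x + x²) has coefficients 3,-2,1,0,0,0,0,0,0,0,0 for degrees 0…10.
Multiplying by (1 + 2x³ + x⁵) gives running coefficients 3,-2,1,6,-4,5,-2,1,0,0,0 for degrees 0…10.
Finally multiplying by (1 - 2x)², the product of all factors after the first has coefficients 3,-14,21,-6,-24,45,-38,29,-12,4,0 for degrees 0…10.
[x¹⁰] = 1·0 + 9·4 + 27·(-12) + 27·29 = 495.

495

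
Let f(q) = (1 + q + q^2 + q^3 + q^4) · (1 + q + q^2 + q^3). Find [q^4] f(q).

(1 + q + q^2 + q^3 + q^4) has coefficients 1,1,1,1,1 for degrees 0…4.
(1 + q + q^2 + q^3) has coefficients 1,1,1,1,0 for degrees 0…4.
[q^4] = 1·0 + 1·1 + 1·1 + 1·1 + 1·1 = 4.

4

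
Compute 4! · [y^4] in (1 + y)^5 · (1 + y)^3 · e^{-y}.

641

The EGF product rule gives c_4 = Σ_{k_1+k_2+k_3=4} C(4; k_1,k_2,k_3) · ∏ g_i(k_i), where (1+y)^5 gives the falling factorial (5)_k; (1+y)^3 gives the falling factorial (3)_k; e^{-y} gives (-1)^k.
g_1(k) for k = 0…4: 1, 5, 20, 60, 120.
g_2(k) for k = 0…4: 1, 3, 6, 6, 0.
g_3(k) for k = 0…4: 1, -1, 1, -1, 1.
First combine the last two factors: h(k) = Σ_j C(k,j)·g_2(j)·g_3(k−j) for k = 0…4: 1, 2, 1, -4, 1.
c_4 = Σ_k C(4,k)·g_1(k)·h(4−k) = 1·1·1 + 4·5·(-4) + 6·20·1 + 4·60·2 + 1·120·1 = 1 − 80 + 120 + 480 + 120 = 641.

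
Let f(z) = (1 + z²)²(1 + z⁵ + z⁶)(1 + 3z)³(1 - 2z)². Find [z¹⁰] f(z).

(1 + z²)² has coefficients 1,0,2,0,1 for degrees 0…4.
(1 + z⁵ + z⁶) has coefficients 1,0,0,0,0,1,1,0,0,0,0 for degrees 0…10.
Multiplying by (1 + 3z)³ gives running coefficients 1,9,27,27,0,1,10,36,54,27,0 for degrees 0…10.
Finally multiplying by (1 - 2z)², the product of all factors after the first has coefficients 1,5,-5,-45,0,109,6,0,-50,-45,108 for degrees 0…10.
[z¹⁰] = 1·108 + 2·(-50) + 1·6 = 14.

14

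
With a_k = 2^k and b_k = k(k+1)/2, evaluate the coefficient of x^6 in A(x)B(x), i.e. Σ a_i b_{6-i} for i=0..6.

Write out a_i and b_{6-i} for i = 0,…,6 and sum the products.
Σ = 1·21 + 2·15 + 4·10 + 8·6 + 16·3 + 32·1 + 64·0 = 219.

219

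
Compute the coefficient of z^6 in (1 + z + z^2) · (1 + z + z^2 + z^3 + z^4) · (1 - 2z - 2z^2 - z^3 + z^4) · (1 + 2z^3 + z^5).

(1 + z + z^2) has coefficients 1,1,1 for degrees 0…2.
(1 + z + z^2 + z^3 + z^4) has coefficients 1,1,1,1,1,0,0 for degrees 0…6.
Multiplying by (1 - 2z - 2z^2 - z^3 + z^4) gives running coefficients 1,-1,-3,-4,-3,-4,-2 for degrees 0…6.
Finally multiplying by (1 + 2z^3 + z^5), the product of all factors after the first has coefficients 1,-1,-3,-2,-5,-9,-11 for degrees 0…6.
[z^6] = 1·(-11) + 1·(-9) + 1·(-5) = -25.

-25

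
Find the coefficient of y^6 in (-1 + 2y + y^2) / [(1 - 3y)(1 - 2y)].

The denominator gives the recurrence a_n = 5a_(n−1) − 6a_(n−2) for n ≥ 3; the numerator fixes a_0 = -1, a_1 = -3, a_2 = -8.
Iterating: -1, -3, -8, -22, -62, -178, -518, so a_6 = -518.

-518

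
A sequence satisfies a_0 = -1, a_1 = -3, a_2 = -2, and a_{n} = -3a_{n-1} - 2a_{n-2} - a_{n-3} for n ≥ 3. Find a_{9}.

The ordinary generating function has denominator 1 + 3x + 2x^2 + x^3.
Iterating the recurrence: a_0,…,a_{9} = -1, -3, -2, 13, -32, 72, -165, 383, -891, 2072.

2072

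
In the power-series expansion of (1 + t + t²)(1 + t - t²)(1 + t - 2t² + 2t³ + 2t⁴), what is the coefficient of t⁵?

5

(1 + t + t²) has coefficients 1,1,1 for degrees 0…2.
(1 + t - t²) has coefficients 1,1,-1,0,0,0 for degrees 0…5.
Finally multiplying by (1 + t - 2t² + 2t³ + 2t⁴), the product of all factors after the first has coefficients 1,2,-2,-1,6,0 for degrees 0…5.
[t⁵] = 1·0 + 1·6 + 1·(-1) = 5.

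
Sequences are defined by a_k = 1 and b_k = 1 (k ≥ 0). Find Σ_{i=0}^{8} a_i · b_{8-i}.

9

Write out a_i and b_{8-i} for i = 0,…,8 and sum the products.
Σ = 1·1 + 1·1 + 1·1 + 1·1 + 1·1 + 1·1 + 1·1 + 1·1 + 1·1 = 9.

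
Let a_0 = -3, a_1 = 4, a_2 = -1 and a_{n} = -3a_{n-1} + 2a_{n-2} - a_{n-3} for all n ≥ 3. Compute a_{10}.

-108868

The ordinary generating function has denominator 1 + 3t - 2t^2 + t^3.
Iterating the recurrence: a_0,…,a_{10} = -3, 4, -1, 14, -48, 173, -629, 2281, -8274, 30013, -108868.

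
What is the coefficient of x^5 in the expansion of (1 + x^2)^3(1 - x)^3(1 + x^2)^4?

(1 + x^2)^3 has coefficients 1,0,3,0,3,0 for degrees 0…5.
(1 - x)^3 has coefficients 1,-3,3,-1,0,0 for degrees 0…5.
Finally multiplying by (1 + x^2)^4, the product of all factors after the first has coefficients 1,-3,7,-13,18,-22 for degrees 0…5.
[x^5] = 1·(-22) + 3·(-13) + 3·(-3) = -70.

-70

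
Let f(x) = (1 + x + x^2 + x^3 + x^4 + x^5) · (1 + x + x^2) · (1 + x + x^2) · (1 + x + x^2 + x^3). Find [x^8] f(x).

26

(1 + x + x^2 + x^3 + x^4 + x^5) has coefficients 1,1,1,1,1,1 for degrees 0…5.
(1 + x + x^2) has coefficients 1,1,1,0,0,0,0,0,0 for degrees 0…8.
Multiplying by (1 + x + x^2) gives running coefficients 1,2,3,2,1,0,0,0,0 for degrees 0…8.
Finally multiplying by (1 + x + x^2 + x^3), the product of all factors after the first has coefficients 1,3,6,8,8,6,3,1,0 for degrees 0…8.
[x^8] = 1·0 + 1·1 + 1·3 + 1·6 + 1·8 + 1·8 = 26.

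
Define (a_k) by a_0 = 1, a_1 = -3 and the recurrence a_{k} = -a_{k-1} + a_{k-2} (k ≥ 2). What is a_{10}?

199

The ordinary generating function has denominator 1 + t - t^2.
Iterating the recurrence: a_0,…,a_{10} = 1, -3, 4, -7, 11, -18, 29, -47, 76, -123, 199.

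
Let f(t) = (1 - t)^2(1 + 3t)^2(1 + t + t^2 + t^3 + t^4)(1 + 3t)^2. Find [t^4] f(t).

(1 - t)^2 has coefficients 1,-2,1 for degrees 0…2.
(1 + 3t)^2 has coefficients 1,6,9,0,0 for degrees 0…4.
Multiplying by (1 + t + t^2 + t^3 + t^4) gives running coefficients 1,7,16,16,16 for degrees 0…4.
Finally multiplying by (1 + 3t)^2, the product of all factors after the first has coefficients 1,13,67,175,256 for degrees 0…4.
[t^4] = 1·256 − 2·175 + 1·67 = -27.

-27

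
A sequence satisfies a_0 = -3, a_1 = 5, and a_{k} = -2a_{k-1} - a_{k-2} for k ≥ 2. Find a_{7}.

17

The ordinary generating function has denominator 1 + 2y + y^2.
Iterating the recurrence: a_0,…,a_{7} = -3, 5, -7, 9, -11, 13, -15, 17.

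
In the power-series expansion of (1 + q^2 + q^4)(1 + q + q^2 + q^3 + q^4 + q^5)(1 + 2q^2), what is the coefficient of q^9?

5

(1 + q^2 + q^4) has coefficients 1,0,1,0,1 for degrees 0…4.
(1 + q + q^2 + q^3 + q^4 + q^5) has coefficients 1,1,1,1,1,1,0,0,0,0 for degrees 0…9.
Finally multiplying by (1 + 2q^2), the product of all factors after the first has coefficients 1,1,3,3,3,3,2,2,0,0 for degrees 0…9.
[q^9] = 1·0 + 1·2 + 1·3 = 5.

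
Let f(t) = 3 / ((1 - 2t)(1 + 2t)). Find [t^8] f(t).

768

Partial fractions give a closed form: a_n = (3/2)·2^n + (3/2)·(-2)^n.
At n = 8: a_8 = 768.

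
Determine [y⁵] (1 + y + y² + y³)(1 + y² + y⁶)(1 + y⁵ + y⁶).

(1 + y + y² + y³) has coefficients 1,1,1,1 for degrees 0…3.
(1 + y² + y⁶) has coefficients 1,0,1,0,0,0 for degrees 0…5.
Finally multiplying by (1 + y⁵ + y⁶), the product of all factors after the first has coefficients 1,0,1,0,0,1 for degrees 0…5.
[y⁵] = 1·1 + 1·0 + 1·0 + 1·1 = 2.

2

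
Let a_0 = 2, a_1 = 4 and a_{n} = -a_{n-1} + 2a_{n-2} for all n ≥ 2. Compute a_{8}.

-168

The ordinary generating function has denominator 1 + t - 2t^2.
Iterating the recurrence: a_0,…,a_{8} = 2, 4, 0, 8, -8, 24, -40, 88, -168.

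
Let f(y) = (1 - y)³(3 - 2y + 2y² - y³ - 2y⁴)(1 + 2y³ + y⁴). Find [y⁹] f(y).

(1 - y)³ has coefficients 1,-3,3,-1 for degrees 0…3.
(3 - 2y + 2y² - y³ - 2y⁴) has coefficients 3,-2,2,-1,-2,0,0,0,0,0 for degrees 0…9.
Finally multiplying by (1 + 2y³ + y⁴), the product of all factors after the first has coefficients 3,-2,2,5,-3,2,0,-5,-2,0 for degrees 0…9.
[y⁹] = 1·0 − 3·(-2) + 3·(-5) − 1·0 = -9.

-9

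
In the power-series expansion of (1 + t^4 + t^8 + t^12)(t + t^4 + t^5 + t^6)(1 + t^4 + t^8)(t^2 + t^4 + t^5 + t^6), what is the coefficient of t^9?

4

(1 + t^4 + t^8 + t^12) has coefficients 1,0,0,0,1,0,0,0,1,0 for degrees 0…9.
(t + t^4 + t^5 + t^6) has coefficients 0,1,0,0,1,1,1,0,0,0 for degrees 0…9.
Multiplying by (1 + t^4 + t^8) gives running coefficients 0,1,0,0,1,2,1,0,1,2 for degrees 0…9.
Finally multiplying by (t^2 + t^4 + t^5 + t^6), the product of all factors after the first has coefficients 0,0,0,1,0,1,2,3,2,3 for degrees 0…9.
[t^9] = 1·3 + 1·1 + 1·0 = 4.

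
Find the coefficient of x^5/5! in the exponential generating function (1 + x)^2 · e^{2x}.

352

The EGF product rule gives c_5 = Σ_{k_1+k_2=5} C(5; k_1,k_2) · ∏ g_i(k_i), where (1+x)^2 gives the falling factorial (2)_k; e^{2x} gives (2)^k.
g_1(k) for k = 0…5: 1, 2, 2, 0, 0, 0.
g_2(k) for k = 0…5: 1, 2, 4, 8, 16, 32.
c_5 = Σ_k C(5,k)·g_1(k)·g_2(5−k) = 1·1·32 + 5·2·16 + 10·2·8 = 32 + 160 + 160 = 352.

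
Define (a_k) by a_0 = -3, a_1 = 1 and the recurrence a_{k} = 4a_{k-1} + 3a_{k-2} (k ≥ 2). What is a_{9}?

-178559

The ordinary generating function has denominator 1 - 4y - 3y^2.
Iterating the recurrence: a_0,…,a_{9} = -3, 1, -5, -17, -83, -383, -1781, -8273, -38435, -178559.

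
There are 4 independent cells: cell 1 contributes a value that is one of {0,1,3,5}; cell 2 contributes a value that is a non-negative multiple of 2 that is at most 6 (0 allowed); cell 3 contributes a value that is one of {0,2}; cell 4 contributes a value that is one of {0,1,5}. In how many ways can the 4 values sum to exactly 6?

The generating function for the choices is (1 + q + q³ + q⁵)·(1 + q² + q⁴ + q⁶)·(1 + q²)·(1 + q + q⁵); the count is [q⁶].
(1 + q + q³ + q⁵) has coefficients 1,1,0,1,0,1 for degrees 0…5.
(1 + q² + q⁴ + q⁶) has coefficients 1,0,1,0,1,0,1 for degrees 0…6.
Multiplying by (1 + q²) gives running coefficients 1,0,2,0,2,0,2 for degrees 0…6.
Finally multiplying by (1 + q + q⁵), the product of all factors after the first has coefficients 1,1,2,2,2,3,2 for degrees 0…6.
[q⁶] = 1·2 + 1·3 + 1·2 + 1·1 = 8.

8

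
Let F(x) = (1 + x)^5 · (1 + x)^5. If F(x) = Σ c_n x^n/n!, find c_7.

604800

The EGF product rule gives c_7 = Σ_{k_1+k_2=7} C(7; k_1,k_2) · ∏ g_i(k_i), where (1+x)^5 gives the falling factorial (5)_k; (1+x)^5 gives the falling factorial (5)_k.
g_1(k) for k = 0…7: 1, 5, 20, 60, 120, 120, 0, 0.
g_2(k) for k = 0…7: 1, 5, 20, 60, 120, 120, 0, 0.
c_7 = Σ_k C(7,k)·g_1(k)·g_2(7−k) = 21·20·120 + 35·60·120 + 35·120·60 + 21·120·20 = 50400 + 252000 + 252000 + 50400 = 604800.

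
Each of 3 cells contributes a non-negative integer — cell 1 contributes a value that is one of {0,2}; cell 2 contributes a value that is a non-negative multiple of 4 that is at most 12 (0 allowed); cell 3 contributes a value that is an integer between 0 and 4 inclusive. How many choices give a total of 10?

The generating function for the choices is (1 + q^2)·(1 + q^4 + q^8 + q^12)·(1 + q + q^2 + q^3 + q^4); the count is [q^10].
(1 + q^2) has coefficients 1,0,1 for degrees 0…2.
(1 + q^4 + q^8 + q^12) has coefficients 1,0,0,0,1,0,0,0,1,0,0 for degrees 0…10.
Finally multiplying by (1 + q + q^2 + q^3 + q^4), the product of all factors after the first has coefficients 1,1,1,1,2,1,1,1,2,1,1 for degrees 0…10.
[q^10] = 1·1 + 1·2 = 3.

3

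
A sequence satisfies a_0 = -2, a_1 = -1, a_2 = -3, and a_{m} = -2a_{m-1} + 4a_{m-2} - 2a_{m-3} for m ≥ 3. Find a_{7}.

The ordinary generating function has denominator 1 + 2y - 4y^2 + 2y^3.
Iterating the recurrence: a_0,…,a_{7} = -2, -1, -3, 6, -22, 74, -248, 836.

836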